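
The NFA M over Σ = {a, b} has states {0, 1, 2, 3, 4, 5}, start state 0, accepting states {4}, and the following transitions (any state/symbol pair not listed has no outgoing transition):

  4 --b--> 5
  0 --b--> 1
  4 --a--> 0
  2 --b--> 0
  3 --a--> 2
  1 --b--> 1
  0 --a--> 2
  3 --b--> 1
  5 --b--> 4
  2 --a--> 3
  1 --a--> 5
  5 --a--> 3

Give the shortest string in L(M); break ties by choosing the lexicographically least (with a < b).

A breadth-first search from 0 reaches an accepting state first via the path 0 → 1 → 5 → 4 on input bab.
No string of length < 3 is accepted (BFS exhausts all shorter strings without reaching an accepting state), and bab is the lexicographically least accepting string of length 3.

bab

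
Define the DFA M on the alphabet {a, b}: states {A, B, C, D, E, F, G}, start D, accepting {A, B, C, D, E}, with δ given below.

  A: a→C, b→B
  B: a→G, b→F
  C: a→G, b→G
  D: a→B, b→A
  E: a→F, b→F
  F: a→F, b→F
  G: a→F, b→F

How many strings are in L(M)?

The useful subgraph on states {A, B, C, D} is acyclic, so L(M) is finite; the longest accepting path visits 3 useful states, giving maximum string length 2.
Counting accepting paths from D by length: 1 of length 0, 2 of length 1, 2 of length 2. Total 5.

5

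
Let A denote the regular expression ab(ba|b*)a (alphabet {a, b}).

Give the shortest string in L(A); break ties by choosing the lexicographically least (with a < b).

By inspection of the expression, no string of length less than 3 matches, and aba is the lexicographically first match of length 3.

aba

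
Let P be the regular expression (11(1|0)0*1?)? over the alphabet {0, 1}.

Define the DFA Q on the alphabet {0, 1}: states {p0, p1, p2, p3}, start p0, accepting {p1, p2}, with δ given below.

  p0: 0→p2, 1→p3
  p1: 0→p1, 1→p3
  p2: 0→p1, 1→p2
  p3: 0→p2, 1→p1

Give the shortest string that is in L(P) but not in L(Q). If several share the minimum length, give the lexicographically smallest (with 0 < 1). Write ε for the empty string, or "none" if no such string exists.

The empty string ε is accepted by P but not by Q.
Since ε is the unique shortest string, it is the required witness.

ε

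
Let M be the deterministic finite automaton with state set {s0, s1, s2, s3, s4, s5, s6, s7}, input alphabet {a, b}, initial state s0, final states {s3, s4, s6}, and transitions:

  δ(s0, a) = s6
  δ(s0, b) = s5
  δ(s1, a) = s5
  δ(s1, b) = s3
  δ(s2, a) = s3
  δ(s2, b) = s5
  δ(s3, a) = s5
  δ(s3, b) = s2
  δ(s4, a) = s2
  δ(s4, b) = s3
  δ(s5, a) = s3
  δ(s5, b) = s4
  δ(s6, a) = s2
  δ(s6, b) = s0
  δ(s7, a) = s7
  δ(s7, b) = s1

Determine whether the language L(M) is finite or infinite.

infinite

State s3 is reachable from the start and can reach an accepting state, and it lies on the cycle s3 → s2 → s3.
Traversing that cycle any number of times yields accepted strings of unbounded length, so the language is infinite.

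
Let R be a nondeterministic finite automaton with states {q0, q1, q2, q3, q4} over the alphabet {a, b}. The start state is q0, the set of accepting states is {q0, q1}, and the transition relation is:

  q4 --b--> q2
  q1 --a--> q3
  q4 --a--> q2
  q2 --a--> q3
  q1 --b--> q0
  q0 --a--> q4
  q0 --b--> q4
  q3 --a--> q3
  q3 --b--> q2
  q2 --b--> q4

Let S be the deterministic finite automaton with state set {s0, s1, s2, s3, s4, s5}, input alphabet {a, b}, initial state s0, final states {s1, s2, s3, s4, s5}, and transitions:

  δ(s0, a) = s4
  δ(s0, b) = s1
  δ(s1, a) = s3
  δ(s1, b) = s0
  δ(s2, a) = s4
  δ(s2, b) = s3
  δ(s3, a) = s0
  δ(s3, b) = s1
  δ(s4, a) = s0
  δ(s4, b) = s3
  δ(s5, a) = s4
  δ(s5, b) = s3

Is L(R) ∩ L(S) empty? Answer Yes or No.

Yes

Exploring the product automaton R × S from the start pair (q0, s0), following both machines on each input symbol, reaches 12 state pairs: (q0, s0), (q4, s4), (q4, s1), (q2, s0), (q2, s3), (q3, s4), (q3, s0), (q2, s1), (q3, s3), (q4, s0), (q2, s4), (q4, s3).
R accepts in {q0, q1} and S accepts in {s1, s2, s3, s4, s5}; no reachable pair has both components accepting, so no string drives both machines to acceptance simultaneously and L(R) ∩ L(S) = ∅.
So no string is accepted by both, and the intersection is empty.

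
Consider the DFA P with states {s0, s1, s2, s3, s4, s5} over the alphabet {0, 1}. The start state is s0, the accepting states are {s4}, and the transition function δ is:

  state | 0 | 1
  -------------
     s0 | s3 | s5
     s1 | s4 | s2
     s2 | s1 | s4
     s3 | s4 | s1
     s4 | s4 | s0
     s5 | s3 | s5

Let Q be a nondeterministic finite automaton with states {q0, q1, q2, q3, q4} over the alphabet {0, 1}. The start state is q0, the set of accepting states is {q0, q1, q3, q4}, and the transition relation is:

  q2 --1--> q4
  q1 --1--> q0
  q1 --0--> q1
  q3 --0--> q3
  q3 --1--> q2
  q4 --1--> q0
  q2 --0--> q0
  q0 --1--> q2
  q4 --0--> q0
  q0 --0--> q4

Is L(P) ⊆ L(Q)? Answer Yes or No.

Exploring the product automaton P × Q from the start pair (s0, q0), following both machines on each input symbol, reaches 13 state pairs: (s0, q0), (s3, q4), (s5, q2), (s4, q0), (s1, q0), (s3, q0), (s5, q4), (s4, q4), (s0, q2), (s2, q2), (s1, q2), (s5, q0), (s2, q4).
P accepts in {s4} and Q accepts in {q0, q1, q3, q4}. The reachable pairs whose P-component is accepting are (s4, q0), (s4, q4); in each of them the Q-component is accepting too, so the product for L(P) \ L(Q) (P-component accepting, Q-component rejecting) has no reachable accepting pair and the difference is empty.
Hence every string in L(P) is also in L(Q).

Yes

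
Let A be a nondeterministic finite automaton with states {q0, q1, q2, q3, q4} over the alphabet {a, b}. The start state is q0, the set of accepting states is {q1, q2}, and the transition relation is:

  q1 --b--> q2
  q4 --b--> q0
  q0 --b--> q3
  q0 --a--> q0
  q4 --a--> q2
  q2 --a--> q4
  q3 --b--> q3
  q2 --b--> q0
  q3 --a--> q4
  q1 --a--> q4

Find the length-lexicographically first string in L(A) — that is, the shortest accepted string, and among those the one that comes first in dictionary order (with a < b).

A breadth-first search from q0 reaches an accepting state first via the path q0 → q3 → q4 → q2 on input baa.
No string of length < 3 is accepted (BFS exhausts all shorter strings without reaching an accepting state), and baa is the lexicographically least accepting string of length 3.

baa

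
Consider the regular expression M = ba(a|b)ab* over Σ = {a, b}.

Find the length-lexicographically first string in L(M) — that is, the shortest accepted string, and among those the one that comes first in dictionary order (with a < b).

By inspection of the expression, no string of length less than 4 matches, and baaa is the lexicographically first match of length 4.

baaa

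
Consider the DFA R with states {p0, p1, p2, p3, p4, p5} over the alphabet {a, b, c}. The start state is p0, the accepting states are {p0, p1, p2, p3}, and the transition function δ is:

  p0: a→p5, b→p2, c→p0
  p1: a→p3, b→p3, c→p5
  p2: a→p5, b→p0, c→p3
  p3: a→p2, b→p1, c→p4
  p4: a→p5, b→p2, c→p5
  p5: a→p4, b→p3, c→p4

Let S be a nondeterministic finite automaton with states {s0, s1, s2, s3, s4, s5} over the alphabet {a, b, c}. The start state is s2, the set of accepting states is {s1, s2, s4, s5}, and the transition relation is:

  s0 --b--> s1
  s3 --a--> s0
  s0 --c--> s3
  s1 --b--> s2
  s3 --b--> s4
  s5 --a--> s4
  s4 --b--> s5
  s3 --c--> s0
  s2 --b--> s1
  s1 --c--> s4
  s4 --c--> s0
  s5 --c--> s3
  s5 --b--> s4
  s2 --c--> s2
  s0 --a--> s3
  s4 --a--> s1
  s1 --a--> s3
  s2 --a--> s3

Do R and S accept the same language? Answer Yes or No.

Yes

Exploring the product automaton R × S from the start pair (p0, s2), following both machines on each input symbol, reaches 6 state pairs: (p0, s2), (p5, s3), (p2, s1), (p4, s0), (p3, s4), (p1, s5).
R accepts in {p0, p1, p2, p3} and S accepts in {s1, s2, s4, s5}. In every reachable pair the two components are either both accepting — (p0, s2), (p2, s1), (p3, s4), (p1, s5) — or both non-accepting, so no string is accepted by exactly one of the machines: L(R) \ L(S) and L(S) \ L(R) are both empty.
Hence every string is accepted by R iff it is accepted by S, and the two languages coincide.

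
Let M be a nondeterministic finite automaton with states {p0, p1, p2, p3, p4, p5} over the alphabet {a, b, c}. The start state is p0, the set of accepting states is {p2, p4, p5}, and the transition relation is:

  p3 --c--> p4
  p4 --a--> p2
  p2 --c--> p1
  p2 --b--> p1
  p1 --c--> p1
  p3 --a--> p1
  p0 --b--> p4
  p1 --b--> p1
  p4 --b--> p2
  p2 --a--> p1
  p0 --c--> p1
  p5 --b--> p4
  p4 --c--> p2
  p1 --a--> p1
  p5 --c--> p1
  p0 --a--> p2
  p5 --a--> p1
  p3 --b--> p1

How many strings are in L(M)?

5

The useful subgraph on states {p0, p2, p4} is acyclic, so L(M) is finite; the longest accepting path visits 3 useful states, giving maximum string length 2.
Counting accepting paths from p0 by length: 2 of length 1, 3 of length 2. Total 5.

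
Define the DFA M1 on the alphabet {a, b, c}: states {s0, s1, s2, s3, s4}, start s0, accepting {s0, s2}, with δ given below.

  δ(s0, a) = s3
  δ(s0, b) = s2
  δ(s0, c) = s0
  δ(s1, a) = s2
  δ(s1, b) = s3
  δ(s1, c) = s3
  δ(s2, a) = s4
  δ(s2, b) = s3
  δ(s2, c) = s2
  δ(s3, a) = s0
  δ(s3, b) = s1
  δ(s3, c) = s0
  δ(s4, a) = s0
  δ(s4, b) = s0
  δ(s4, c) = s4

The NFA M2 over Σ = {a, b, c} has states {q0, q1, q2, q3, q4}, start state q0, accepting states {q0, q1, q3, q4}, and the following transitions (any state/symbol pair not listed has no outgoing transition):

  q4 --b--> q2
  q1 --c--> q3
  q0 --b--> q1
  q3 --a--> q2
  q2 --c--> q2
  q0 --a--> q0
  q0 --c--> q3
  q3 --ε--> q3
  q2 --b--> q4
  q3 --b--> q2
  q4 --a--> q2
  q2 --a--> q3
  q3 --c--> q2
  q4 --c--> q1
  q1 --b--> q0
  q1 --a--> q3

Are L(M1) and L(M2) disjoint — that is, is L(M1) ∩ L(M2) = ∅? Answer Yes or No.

The empty string ε is accepted by both M1 and M2.
Hence L(M1) ∩ L(M2) ≠ ∅.

No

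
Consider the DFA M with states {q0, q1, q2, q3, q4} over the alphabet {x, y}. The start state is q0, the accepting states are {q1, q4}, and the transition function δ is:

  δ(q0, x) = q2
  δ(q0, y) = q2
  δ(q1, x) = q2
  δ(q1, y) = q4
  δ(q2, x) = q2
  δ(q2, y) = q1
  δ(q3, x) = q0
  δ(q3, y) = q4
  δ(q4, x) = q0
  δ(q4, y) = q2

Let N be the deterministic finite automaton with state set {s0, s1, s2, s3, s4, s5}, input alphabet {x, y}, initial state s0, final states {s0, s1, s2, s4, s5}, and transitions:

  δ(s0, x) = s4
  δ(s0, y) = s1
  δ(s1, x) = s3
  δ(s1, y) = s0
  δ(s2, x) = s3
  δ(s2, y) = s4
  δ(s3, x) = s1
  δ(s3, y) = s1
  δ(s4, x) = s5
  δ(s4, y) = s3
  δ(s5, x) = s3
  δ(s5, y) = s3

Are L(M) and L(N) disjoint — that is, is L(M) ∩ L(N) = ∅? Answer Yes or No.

The string yy is accepted by both M and N.
Hence L(M) ∩ L(N) ≠ ∅.

No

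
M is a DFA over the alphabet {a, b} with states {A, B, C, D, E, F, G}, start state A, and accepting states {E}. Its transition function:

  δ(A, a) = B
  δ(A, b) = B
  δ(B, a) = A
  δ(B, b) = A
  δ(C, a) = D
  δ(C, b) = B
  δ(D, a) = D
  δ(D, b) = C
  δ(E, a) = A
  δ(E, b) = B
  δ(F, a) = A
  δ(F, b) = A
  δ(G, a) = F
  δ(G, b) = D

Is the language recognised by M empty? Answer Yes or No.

Yes

The states reachable from the start state are {A, B}.
None of the accepting states {E} is reachable, so no string is accepted and L(M) = ∅.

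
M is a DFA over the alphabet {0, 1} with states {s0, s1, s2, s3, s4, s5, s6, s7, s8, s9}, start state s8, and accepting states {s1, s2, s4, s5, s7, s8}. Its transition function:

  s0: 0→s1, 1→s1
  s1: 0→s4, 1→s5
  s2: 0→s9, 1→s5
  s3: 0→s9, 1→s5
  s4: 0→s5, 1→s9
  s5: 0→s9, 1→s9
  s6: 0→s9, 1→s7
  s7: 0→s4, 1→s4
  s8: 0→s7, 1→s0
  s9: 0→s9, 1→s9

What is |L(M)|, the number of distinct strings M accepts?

14

The useful subgraph on states {s0, s1, s4, s5, s7, s8} is acyclic, so L(M) is finite; the longest accepting path visits 5 useful states, giving maximum string length 4.
Counting accepting paths from s8 by length: 1 of length 0, 1 of length 1, 4 of length 2, 6 of length 3, 2 of length 4. Total 14.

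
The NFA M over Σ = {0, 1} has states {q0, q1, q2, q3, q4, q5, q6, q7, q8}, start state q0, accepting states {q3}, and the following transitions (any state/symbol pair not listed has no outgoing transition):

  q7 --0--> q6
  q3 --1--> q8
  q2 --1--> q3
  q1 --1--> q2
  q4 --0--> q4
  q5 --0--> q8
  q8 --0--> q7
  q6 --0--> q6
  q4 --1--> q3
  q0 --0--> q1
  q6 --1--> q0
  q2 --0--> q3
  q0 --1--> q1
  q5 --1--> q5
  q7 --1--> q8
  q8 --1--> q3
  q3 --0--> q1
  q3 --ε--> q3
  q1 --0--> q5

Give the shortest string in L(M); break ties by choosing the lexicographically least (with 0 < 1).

010

A breadth-first search from q0 reaches an accepting state first via the path q0 → q1 → q2 → q3 on input 010.
No string of length < 3 is accepted (BFS exhausts all shorter strings without reaching an accepting state), and 010 is the lexicographically least accepting string of length 3.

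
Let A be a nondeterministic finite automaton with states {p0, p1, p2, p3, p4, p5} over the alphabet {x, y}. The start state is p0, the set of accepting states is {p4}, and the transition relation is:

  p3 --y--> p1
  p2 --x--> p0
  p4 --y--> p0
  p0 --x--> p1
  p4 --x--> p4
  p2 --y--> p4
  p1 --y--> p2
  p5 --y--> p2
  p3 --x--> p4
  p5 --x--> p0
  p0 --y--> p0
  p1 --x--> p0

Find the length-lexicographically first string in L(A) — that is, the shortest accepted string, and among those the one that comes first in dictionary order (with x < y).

xyy

A breadth-first search from p0 reaches an accepting state first via the path p0 → p1 → p2 → p4 on input xyy.
No string of length < 3 is accepted (BFS exhausts all shorter strings without reaching an accepting state), and xyy is the lexicographically least accepting string of length 3.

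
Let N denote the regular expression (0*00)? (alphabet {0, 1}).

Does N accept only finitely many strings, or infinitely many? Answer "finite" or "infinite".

The expression contains a Kleene star applied to a subexpression that matches at least one nonempty string, so it matches strings of unbounded length.
Hence L(N) is infinite.

infinite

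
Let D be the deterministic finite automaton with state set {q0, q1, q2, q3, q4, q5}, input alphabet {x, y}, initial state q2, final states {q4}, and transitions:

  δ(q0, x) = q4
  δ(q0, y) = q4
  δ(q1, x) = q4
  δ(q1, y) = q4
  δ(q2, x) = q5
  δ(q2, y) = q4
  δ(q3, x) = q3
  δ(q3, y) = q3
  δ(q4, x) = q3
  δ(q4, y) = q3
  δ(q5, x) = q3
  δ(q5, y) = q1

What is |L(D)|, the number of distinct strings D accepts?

The useful subgraph on states {q1, q2, q4, q5} is acyclic, so L(D) is finite; the longest accepting path visits 4 useful states, giving maximum string length 3.
Counting accepting paths from q2 by length: 1 of length 1, 2 of length 3. Total 3.

3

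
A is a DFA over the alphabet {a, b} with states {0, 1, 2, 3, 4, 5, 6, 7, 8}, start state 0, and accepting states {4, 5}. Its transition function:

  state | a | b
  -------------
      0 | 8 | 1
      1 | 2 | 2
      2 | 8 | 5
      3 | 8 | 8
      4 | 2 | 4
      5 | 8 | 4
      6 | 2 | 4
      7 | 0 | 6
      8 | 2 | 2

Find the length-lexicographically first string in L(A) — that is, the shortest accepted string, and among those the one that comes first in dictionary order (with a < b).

A breadth-first search from 0 reaches an accepting state first via the path 0 → 8 → 2 → 5 on input aab.
No string of length < 3 is accepted (BFS exhausts all shorter strings without reaching an accepting state), and aab is the lexicographically least accepting string of length 3.

aab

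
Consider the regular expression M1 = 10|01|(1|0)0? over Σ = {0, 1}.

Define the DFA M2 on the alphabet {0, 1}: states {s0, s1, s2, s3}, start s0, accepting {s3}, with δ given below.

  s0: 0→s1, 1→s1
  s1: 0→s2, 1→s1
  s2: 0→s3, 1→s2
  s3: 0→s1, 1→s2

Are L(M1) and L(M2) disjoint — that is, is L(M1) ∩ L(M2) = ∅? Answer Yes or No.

Converting the expression M1 to a DFA (subset construction, then merging equivalent states) gives the minimal DFA with states {r0, r1, r2, r3, r4}, start state r0, accepting states {r1, r2, r3} and transitions r0: 0→r1, 1→r2; r1: 0→r3, 1→r3; r2: 0→r3, 1→r4; r3: 0→r4, 1→r4; r4: 0→r4, 1→r4.
Exploring the product automaton M1 × M2 from the start pair (r0, s0), following both machines on each input symbol, reaches 8 state pairs: (r0, s0), (r1, s1), (r2, s1), (r3, s2), (r3, s1), (r4, s1), (r4, s3), (r4, s2).
M1 accepts in {r1, r2, r3} and M2 accepts in {s3}; no reachable pair has both components accepting, so no string drives both machines to acceptance simultaneously and L(M1) ∩ L(M2) = ∅.
So no string is accepted by both, and the intersection is empty.

Yes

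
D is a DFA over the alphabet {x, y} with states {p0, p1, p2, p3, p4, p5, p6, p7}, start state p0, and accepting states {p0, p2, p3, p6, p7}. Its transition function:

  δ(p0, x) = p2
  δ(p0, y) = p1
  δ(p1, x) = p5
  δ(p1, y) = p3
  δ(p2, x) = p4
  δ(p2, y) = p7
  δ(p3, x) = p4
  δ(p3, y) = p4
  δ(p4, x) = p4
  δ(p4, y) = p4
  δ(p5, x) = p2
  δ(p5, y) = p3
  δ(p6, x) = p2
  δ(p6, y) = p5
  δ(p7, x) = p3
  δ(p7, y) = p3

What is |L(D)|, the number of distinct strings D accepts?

11

The useful subgraph on states {p0, p1, p2, p3, p5, p7} is acyclic, so L(D) is finite; the longest accepting path visits 6 useful states, giving maximum string length 5.
Counting accepting paths from p0 by length: 1 of length 0, 1 of length 1, 2 of length 2, 4 of length 3, 1 of length 4, 2 of length 5. Total 11.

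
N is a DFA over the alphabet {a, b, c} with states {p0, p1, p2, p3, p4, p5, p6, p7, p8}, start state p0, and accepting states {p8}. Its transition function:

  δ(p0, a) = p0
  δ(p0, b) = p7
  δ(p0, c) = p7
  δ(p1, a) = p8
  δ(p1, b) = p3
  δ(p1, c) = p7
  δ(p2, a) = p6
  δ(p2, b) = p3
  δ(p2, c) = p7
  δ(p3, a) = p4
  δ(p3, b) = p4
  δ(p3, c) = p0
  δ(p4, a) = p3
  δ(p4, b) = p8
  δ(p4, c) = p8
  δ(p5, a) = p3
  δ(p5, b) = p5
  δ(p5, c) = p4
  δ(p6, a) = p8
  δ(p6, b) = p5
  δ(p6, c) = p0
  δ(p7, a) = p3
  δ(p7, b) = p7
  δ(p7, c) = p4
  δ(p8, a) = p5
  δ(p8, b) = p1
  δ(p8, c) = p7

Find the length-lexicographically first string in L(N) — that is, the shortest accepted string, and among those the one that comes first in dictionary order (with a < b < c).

bcb

A breadth-first search from p0 reaches an accepting state first via the path p0 → p7 → p4 → p8 on input bcb.
No string of length < 3 is accepted (BFS exhausts all shorter strings without reaching an accepting state), and bcb is the lexicographically least accepting string of length 3.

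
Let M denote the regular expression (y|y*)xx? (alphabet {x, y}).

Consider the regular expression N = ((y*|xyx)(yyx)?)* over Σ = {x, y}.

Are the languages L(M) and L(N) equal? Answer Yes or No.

No

The string x is accepted by M but rejected by N.
So L(M) ≠ L(N).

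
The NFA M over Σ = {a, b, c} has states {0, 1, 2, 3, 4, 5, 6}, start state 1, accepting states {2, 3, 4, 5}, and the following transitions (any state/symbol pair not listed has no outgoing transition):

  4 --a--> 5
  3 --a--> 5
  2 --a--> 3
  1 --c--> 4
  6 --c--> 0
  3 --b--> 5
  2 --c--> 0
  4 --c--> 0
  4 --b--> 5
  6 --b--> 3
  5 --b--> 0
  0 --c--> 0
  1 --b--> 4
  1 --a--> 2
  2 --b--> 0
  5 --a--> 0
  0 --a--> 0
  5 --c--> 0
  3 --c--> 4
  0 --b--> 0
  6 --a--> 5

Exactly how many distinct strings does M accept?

The useful subgraph on states {1, 2, 3, 4, 5} is acyclic, so L(M) is finite; the longest accepting path visits 5 useful states, giving maximum string length 4.
Counting accepting paths from 1 by length: 3 of length 1, 5 of length 2, 3 of length 3, 2 of length 4. Total 13.

13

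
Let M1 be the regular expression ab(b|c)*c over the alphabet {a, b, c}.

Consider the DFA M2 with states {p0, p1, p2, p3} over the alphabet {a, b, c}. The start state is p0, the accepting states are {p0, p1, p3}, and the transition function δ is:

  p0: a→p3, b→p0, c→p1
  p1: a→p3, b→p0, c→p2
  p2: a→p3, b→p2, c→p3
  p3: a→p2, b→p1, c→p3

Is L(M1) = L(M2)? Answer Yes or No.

The string abc is accepted by M1 but rejected by M2.
So L(M1) ≠ L(M2).

No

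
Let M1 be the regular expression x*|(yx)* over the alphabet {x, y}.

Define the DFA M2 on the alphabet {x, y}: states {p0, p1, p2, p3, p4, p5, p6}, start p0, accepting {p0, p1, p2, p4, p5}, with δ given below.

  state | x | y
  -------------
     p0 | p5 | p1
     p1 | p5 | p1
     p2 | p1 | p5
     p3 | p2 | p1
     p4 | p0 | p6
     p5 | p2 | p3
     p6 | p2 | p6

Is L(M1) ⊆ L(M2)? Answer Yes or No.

Converting the expression M1 to a DFA (subset construction, then merging equivalent states) gives the minimal DFA with states {r0, r1, r2, r3, r4}, start state r0, accepting states {r0, r1, r4} and transitions r0: x→r1, y→r2; r1: x→r1, y→r3; r2: x→r4, y→r3; r3: x→r3, y→r3; r4: x→r3, y→r2.
Exploring the product automaton M1 × M2 from the start pair (r0, p0), following both machines on each input symbol, reaches 13 state pairs: (r0, p0), (r1, p5), (r2, p1), (r1, p2), (r3, p3), (r4, p5), (r3, p1), (r1, p1), (r3, p5), (r3, p2), (r2, p3), (r4, p2), (r2, p5).
M1 accepts in {r0, r1, r4} and M2 accepts in {p0, p1, p2, p4, p5}. The reachable pairs whose M1-component is accepting are (r0, p0), (r1, p5), (r1, p2), (r4, p5), (r1, p1), (r4, p2); in each of them the M2-component is accepting too, so the product for L(M1) \ L(M2) (M1-component accepting, M2-component rejecting) has no reachable accepting pair and the difference is empty.
Hence every string in L(M1) is also in L(M2).

Yes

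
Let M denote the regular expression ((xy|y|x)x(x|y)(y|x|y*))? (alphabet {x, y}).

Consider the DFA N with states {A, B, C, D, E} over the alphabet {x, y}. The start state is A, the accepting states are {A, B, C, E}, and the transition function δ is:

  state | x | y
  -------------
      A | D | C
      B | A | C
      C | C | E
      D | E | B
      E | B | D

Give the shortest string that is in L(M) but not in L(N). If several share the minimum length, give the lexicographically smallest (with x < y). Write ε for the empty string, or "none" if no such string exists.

The string xxy is accepted by M but not by N.
No shorter string lies in the difference, and xxy is the lexicographically first length-3 string in L(M) \ L(N).

xxy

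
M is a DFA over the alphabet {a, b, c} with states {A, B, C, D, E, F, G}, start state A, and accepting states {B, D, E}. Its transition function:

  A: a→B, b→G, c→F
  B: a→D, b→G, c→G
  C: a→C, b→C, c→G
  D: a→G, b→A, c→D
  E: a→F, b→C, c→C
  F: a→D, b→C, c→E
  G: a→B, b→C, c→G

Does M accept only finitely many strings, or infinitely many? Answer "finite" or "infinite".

State A is reachable from the start and can reach an accepting state, and it lies on the cycle A → B → D → A.
Traversing that cycle any number of times yields accepted strings of unbounded length, so the language is infinite.

infinite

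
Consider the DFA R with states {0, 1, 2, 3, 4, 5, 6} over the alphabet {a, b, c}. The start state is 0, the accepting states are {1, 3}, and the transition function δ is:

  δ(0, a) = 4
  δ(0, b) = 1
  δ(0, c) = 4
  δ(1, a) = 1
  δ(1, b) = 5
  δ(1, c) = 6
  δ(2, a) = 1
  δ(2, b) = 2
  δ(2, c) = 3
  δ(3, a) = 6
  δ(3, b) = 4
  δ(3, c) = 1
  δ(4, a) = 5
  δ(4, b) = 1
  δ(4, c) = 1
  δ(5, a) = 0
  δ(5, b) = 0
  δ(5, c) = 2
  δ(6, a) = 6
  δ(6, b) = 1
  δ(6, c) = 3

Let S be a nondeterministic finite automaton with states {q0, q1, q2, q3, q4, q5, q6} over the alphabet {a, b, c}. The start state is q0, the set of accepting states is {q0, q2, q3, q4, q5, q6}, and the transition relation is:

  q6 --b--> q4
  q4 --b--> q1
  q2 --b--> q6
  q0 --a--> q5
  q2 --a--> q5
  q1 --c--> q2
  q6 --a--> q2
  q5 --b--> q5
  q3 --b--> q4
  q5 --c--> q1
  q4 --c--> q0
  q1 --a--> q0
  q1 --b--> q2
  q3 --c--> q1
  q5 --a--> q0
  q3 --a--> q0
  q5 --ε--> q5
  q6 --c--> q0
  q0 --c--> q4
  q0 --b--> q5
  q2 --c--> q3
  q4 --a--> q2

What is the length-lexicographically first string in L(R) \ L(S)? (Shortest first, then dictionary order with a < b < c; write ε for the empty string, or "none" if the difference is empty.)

The string ac is accepted by R but not by S.
No shorter string lies in the difference, and ac is the lexicographically first length-2 string in L(R) \ L(S).

ac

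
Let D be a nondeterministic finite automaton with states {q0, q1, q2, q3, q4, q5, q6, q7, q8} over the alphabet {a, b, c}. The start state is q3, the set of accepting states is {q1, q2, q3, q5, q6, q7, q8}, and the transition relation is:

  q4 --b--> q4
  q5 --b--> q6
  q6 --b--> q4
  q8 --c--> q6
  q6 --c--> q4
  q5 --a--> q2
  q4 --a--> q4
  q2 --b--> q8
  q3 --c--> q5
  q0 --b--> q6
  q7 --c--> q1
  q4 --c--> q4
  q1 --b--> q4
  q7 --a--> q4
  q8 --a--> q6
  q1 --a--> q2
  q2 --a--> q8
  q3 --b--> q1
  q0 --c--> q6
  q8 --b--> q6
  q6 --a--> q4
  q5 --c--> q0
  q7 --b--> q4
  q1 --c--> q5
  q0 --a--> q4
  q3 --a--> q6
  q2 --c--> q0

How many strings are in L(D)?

The useful subgraph on states {q0, q1, q2, q3, q5, q6, q8} is acyclic, so L(D) is finite; the longest accepting path visits 6 useful states, giving maximum string length 5.
Counting accepting paths from q3 by length: 1 of length 0, 3 of length 1, 4 of length 2, 8 of length 3, 20 of length 4, 8 of length 5. Total 44.

44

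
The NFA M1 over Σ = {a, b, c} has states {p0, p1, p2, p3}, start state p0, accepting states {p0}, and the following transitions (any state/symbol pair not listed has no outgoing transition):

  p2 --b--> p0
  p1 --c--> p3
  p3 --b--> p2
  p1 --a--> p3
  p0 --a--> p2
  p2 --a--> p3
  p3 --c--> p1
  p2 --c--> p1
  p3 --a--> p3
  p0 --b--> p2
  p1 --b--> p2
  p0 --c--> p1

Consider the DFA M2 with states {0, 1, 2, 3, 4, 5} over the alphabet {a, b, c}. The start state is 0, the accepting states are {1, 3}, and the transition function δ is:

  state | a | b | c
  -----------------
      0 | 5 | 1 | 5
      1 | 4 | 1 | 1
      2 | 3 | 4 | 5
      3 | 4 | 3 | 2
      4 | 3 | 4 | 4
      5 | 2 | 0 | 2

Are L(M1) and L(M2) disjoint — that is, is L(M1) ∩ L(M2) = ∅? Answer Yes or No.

The string bb is accepted by both M1 and M2.
Hence L(M1) ∩ L(M2) ≠ ∅.

No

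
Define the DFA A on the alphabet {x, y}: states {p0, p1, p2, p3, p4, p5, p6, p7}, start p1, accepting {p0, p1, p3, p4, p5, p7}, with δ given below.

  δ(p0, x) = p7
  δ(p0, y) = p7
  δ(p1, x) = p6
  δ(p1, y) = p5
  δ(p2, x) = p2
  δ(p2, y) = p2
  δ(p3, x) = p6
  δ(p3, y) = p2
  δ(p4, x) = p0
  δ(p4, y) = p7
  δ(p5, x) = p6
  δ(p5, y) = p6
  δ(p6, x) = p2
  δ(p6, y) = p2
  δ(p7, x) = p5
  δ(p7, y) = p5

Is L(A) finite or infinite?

finite

The useful states (reachable from p1 and able to reach an accepting state) are {p1, p5}.
Restricted to these states the transition graph has no cycle, so every accepting path has bounded length and L is finite.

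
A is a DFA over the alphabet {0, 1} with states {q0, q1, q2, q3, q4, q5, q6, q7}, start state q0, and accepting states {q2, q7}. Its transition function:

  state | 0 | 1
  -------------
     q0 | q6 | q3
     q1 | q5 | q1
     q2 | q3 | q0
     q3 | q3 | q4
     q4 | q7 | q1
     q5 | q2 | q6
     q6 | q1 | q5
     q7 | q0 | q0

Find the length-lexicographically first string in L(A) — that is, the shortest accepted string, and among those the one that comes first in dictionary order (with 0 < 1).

A breadth-first search from q0 reaches an accepting state first via the path q0 → q6 → q5 → q2 on input 010.
No string of length < 3 is accepted (BFS exhausts all shorter strings without reaching an accepting state), and 010 is the lexicographically least accepting string of length 3.

010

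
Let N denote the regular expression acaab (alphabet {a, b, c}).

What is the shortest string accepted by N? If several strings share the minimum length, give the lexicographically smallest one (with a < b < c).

By inspection of the expression, no string of length less than 5 matches, and acaab is the lexicographically first match of length 5.

acaab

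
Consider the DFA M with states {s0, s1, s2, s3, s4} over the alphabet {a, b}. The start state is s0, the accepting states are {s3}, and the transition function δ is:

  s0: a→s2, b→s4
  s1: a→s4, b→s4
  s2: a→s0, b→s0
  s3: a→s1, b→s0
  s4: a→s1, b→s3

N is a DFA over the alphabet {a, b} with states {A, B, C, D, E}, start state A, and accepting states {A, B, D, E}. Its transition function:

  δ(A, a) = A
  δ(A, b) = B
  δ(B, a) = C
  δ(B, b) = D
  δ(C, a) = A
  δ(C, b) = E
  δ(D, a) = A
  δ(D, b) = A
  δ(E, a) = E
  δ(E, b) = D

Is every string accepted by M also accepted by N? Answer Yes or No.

Yes

Exploring the product automaton M × N from the start pair (s0, A), following both machines on each input symbol, reaches 17 state pairs: (s0, A), (s2, A), (s4, B), (s0, B), (s1, C), (s3, D), (s2, C), (s4, D), (s4, A), (s4, E), (s1, A), (s0, E), (s3, A), (s3, B), (s1, E), (s2, E), (s0, D).
M accepts in {s3} and N accepts in {A, B, D, E}. The reachable pairs whose M-component is accepting are (s3, D), (s3, A), (s3, B); in each of them the N-component is accepting too, so the product for L(M) \ L(N) (M-component accepting, N-component rejecting) has no reachable accepting pair and the difference is empty.
Hence every string in L(M) is also in L(N).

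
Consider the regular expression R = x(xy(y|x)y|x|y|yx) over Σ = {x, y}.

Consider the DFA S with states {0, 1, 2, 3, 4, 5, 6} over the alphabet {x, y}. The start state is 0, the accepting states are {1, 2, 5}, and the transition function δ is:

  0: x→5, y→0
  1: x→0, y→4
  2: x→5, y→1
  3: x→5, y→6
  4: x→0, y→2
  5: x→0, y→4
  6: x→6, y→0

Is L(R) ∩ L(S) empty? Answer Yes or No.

Converting the expression R to a DFA (subset construction, then merging equivalent states) gives the minimal DFA with states {r0, r1, r2, r3, r4, r5, r6, r7}, start state r0, accepting states {r3, r4, r6} and transitions r0: x→r1, y→r2; r1: x→r3, y→r4; r2: x→r2, y→r2; r3: x→r2, y→r5; r4: x→r6, y→r2; r5: x→r7, y→r7; r6: x→r2, y→r2; r7: x→r2, y→r6.
Exploring the product automaton R × S from the start pair (r0, 0), following both machines on each input symbol, reaches 14 state pairs: (r0, 0), (r1, 5), (r2, 0), (r3, 0), (r4, 4), (r2, 5), (r5, 0), (r6, 0), (r2, 2), (r2, 4), (r7, 5), (r7, 0), (r2, 1), (r6, 4).
R accepts in {r3, r4, r6} and S accepts in {1, 2, 5}; no reachable pair has both components accepting, so no string drives both machines to acceptance simultaneously and L(R) ∩ L(S) = ∅.
So no string is accepted by both, and the intersection is empty.

Yes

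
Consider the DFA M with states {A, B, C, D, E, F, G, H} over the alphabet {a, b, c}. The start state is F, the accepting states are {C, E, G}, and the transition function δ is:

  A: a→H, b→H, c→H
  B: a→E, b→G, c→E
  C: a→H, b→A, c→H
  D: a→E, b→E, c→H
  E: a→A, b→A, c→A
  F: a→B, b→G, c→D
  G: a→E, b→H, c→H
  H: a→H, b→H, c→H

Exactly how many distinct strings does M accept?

8

The useful subgraph on states {B, D, E, F, G} is acyclic, so L(M) is finite; the longest accepting path visits 4 useful states, giving maximum string length 3.
Counting accepting paths from F by length: 1 of length 1, 6 of length 2, 1 of length 3. Total 8.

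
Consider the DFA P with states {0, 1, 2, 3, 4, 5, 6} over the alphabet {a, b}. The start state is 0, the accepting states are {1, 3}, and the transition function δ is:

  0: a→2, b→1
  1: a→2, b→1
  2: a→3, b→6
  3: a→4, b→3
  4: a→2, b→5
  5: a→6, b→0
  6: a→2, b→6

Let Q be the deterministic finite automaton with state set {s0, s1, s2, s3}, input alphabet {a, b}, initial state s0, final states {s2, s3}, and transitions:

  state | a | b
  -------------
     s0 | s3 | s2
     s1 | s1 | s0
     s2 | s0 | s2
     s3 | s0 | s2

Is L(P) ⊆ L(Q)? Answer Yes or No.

No

The string aa is in L(P) but not in L(Q).
So L(P) ⊄ L(Q).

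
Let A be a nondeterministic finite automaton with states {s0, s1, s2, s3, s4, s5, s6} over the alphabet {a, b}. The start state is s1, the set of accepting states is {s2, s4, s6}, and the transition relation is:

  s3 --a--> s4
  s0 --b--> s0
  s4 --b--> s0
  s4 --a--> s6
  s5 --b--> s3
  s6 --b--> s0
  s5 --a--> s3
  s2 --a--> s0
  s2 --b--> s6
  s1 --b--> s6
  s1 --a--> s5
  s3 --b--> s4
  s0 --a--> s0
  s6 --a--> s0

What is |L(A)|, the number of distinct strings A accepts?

9

The useful subgraph on states {s1, s3, s4, s5, s6} is acyclic, so L(A) is finite; the longest accepting path visits 5 useful states, giving maximum string length 4.
Counting accepting paths from s1 by length: 1 of length 1, 4 of length 3, 4 of length 4. Total 9.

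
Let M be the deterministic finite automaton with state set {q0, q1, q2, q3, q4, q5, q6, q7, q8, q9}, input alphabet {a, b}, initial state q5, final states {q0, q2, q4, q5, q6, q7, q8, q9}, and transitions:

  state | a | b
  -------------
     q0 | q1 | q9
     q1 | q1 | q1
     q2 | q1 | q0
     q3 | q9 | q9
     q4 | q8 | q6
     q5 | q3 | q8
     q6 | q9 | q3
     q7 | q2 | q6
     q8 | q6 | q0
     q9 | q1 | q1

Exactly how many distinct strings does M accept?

The useful subgraph on states {q0, q3, q5, q6, q8, q9} is acyclic, so L(M) is finite; the longest accepting path visits 5 useful states, giving maximum string length 4.
Counting accepting paths from q5 by length: 1 of length 0, 1 of length 1, 4 of length 2, 2 of length 3, 2 of length 4. Total 10.

10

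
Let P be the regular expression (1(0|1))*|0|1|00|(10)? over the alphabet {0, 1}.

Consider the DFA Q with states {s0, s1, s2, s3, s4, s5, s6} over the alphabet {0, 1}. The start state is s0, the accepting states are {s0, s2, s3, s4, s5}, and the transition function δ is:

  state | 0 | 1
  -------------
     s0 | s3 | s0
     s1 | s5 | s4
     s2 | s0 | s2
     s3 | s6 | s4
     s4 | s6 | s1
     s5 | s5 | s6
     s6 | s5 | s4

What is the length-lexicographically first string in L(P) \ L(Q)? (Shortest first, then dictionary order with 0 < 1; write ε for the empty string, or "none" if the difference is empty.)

The string 00 is accepted by P but not by Q.
No shorter string lies in the difference, and 00 is the lexicographically first length-2 string in L(P) \ L(Q).

00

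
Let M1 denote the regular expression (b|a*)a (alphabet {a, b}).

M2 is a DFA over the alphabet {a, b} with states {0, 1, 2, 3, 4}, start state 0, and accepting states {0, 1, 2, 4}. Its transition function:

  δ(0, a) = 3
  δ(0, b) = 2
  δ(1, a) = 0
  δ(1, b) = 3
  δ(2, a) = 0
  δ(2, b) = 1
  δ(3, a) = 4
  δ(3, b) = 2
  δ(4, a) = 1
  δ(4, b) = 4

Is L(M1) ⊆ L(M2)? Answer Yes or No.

No

The string a is in L(M1) but not in L(M2).
So L(M1) ⊄ L(M2).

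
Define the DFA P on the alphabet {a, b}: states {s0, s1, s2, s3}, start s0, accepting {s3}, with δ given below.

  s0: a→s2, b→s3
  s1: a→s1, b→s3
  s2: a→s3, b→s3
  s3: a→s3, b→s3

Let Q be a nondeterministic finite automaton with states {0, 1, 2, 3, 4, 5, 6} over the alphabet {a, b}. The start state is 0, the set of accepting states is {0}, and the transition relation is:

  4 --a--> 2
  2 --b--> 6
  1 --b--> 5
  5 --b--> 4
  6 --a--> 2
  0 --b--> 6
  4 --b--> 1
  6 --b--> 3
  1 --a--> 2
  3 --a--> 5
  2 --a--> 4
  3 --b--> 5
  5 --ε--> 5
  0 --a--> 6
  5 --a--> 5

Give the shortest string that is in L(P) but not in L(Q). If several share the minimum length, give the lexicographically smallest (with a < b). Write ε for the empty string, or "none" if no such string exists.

The string b is accepted by P but not by Q.
No shorter string lies in the difference, and b is the lexicographically first length-1 string in L(P) \ L(Q).

b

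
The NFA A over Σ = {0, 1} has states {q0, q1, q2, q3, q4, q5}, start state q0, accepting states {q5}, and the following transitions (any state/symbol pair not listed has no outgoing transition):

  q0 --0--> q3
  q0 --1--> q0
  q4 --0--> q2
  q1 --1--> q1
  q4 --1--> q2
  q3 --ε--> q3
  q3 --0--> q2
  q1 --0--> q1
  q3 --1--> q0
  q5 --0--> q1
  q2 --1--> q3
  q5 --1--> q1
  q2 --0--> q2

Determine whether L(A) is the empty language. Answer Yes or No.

The states reachable from the start state are {q0, q2, q3}.
None of the accepting states {q5} is reachable, so no string is accepted and L(A) = ∅.

Yes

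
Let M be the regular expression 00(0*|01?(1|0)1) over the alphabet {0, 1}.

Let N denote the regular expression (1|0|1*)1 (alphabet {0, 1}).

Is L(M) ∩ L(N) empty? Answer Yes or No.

Converting the expression M to a DFA (subset construction, then merging equivalent states) gives the minimal DFA with states {m0, m1, m2, m3, m4, m5, m6, m7, m8, m9, m10}, start state m0, accepting states {m3, m4, m5, m7, m8, m10} and transitions m0: 0→m1, 1→m2; m1: 0→m3, 1→m2; m2: 0→m2, 1→m2; m3: 0→m4, 1→m2; m4: 0→m5, 1→m6; m5: 0→m7, 1→m8; m6: 0→m9, 1→m10; m7: 0→m7, 1→m2; m8: 0→m2, 1→m2; m9: 0→m2, 1→m8; m10: 0→m2, 1→m8.
Converting the expression N to a DFA (subset construction, then merging equivalent states) gives the minimal DFA with states {n0, n1, n2, n3, n4}, start state n0, accepting states {n2, n4} and transitions n0: 0→n1, 1→n2; n1: 0→n3, 1→n4; n2: 0→n3, 1→n2; n3: 0→n3, 1→n3; n4: 0→n3, 1→n3.
Exploring the product automaton M × N from the start pair (m0, n0), following both machines on each input symbol, reaches 13 state pairs: (m0, n0), (m1, n1), (m2, n2), (m3, n3), (m2, n4), (m2, n3), (m4, n3), (m5, n3), (m6, n3), (m7, n3), (m8, n3), (m9, n3), (m10, n3).
M accepts in {m3, m4, m5, m7, m8, m10} and N accepts in {n2, n4}; no reachable pair has both components accepting, so no string drives both machines to acceptance simultaneously and L(M) ∩ L(N) = ∅.
So no string is accepted by both, and the intersection is empty.

Yes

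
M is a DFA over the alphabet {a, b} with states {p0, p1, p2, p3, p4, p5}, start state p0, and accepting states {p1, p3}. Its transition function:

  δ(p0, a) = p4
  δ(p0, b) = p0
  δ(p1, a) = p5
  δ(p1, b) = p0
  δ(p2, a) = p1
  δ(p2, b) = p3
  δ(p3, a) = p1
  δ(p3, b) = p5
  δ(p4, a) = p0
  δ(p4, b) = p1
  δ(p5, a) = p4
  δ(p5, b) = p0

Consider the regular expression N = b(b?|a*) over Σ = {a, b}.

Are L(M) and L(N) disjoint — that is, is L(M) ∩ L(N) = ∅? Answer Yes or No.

Yes

Converting the expression N to a DFA (subset construction, then merging equivalent states) gives the minimal DFA with states {n0, n1, n2, n3, n4}, start state n0, accepting states {n2, n3, n4} and transitions n0: a→n1, b→n2; n1: a→n1, b→n1; n2: a→n3, b→n4; n3: a→n3, b→n1; n4: a→n1, b→n1.
Exploring the product automaton M × N from the start pair (p0, n0), following both machines on each input symbol, reaches 9 state pairs: (p0, n0), (p4, n1), (p0, n2), (p0, n1), (p1, n1), (p4, n3), (p0, n4), (p5, n1), (p0, n3).
M accepts in {p1, p3} and N accepts in {n2, n3, n4}; no reachable pair has both components accepting, so no string drives both machines to acceptance simultaneously and L(M) ∩ L(N) = ∅.
So no string is accepted by both, and the intersection is empty.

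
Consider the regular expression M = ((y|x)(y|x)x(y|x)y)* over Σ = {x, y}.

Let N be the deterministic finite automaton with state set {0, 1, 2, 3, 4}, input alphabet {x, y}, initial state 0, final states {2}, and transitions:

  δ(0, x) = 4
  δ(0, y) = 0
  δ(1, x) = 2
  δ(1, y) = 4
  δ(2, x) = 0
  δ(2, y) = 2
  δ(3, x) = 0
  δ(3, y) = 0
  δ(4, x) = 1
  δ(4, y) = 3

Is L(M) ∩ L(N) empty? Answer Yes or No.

No

The string xxxyy is accepted by both M and N.
Hence L(M) ∩ L(N) ≠ ∅.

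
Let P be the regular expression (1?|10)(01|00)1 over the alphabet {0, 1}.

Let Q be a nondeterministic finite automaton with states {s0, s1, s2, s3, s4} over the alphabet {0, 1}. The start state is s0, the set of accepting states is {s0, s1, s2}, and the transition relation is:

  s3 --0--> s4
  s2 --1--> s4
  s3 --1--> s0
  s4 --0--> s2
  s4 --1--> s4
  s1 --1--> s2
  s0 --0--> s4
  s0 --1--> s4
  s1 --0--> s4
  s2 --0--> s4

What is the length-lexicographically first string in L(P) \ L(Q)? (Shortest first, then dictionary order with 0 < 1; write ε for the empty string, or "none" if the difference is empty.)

001

The string 001 is accepted by P but not by Q.
No shorter string lies in the difference, and 001 is the lexicographically first length-3 string in L(P) \ L(Q).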